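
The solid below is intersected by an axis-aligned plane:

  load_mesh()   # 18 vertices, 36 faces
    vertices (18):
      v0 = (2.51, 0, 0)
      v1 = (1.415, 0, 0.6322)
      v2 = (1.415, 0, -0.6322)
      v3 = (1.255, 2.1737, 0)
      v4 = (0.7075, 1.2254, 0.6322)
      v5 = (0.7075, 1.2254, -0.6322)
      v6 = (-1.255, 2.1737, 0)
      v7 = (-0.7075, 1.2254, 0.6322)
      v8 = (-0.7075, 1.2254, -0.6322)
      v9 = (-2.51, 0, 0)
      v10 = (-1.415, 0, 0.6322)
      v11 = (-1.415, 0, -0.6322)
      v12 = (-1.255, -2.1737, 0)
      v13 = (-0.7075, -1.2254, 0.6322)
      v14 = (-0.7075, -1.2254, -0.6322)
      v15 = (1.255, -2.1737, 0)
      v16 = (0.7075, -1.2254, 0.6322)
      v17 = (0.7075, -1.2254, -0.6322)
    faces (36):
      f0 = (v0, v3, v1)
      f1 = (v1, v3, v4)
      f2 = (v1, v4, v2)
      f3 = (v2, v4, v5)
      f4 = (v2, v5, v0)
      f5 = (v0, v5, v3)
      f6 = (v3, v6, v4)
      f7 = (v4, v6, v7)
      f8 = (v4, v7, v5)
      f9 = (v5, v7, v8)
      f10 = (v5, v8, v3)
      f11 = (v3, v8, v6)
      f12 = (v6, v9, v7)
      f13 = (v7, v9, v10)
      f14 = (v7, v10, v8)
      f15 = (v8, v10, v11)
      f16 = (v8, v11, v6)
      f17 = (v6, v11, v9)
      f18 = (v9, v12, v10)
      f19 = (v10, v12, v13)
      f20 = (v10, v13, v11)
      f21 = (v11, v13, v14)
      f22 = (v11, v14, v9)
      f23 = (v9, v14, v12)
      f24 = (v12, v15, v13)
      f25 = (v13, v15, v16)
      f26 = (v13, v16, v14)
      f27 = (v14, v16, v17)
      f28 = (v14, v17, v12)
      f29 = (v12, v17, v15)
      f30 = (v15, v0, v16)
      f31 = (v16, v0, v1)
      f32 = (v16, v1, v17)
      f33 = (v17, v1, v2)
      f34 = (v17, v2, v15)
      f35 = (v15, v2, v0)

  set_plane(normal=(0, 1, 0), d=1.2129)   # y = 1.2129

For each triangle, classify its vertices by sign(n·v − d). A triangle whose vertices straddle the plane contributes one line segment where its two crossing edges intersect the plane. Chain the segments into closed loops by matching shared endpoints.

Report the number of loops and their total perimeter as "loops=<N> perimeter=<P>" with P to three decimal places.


loops=2 perimeter=7.586

Straddling triangles (12 of 36):
  (v0,v3,v1) [-+-] → (1.80972, 1.2129, 0)–(1.32572, 1.2129, 0.27944)  len=0.5589
  (v1,v3,v4) [-++] → (1.32572, 1.2129, 0.27944)–(0.714717, 1.2129, 0.6322)  len=0.7055
  (v1,v4,v2) [-+-] → (0.714717, 1.2129, 0.6322)–(0.714717, 1.2129, 0.619302)  len=0.0129
  (v2,v4,v5) [-++] → (0.714717, 1.2129, 0.619302)–(0.714717, 1.2129, -0.6322)  len=1.2515
  (v2,v5,v0) [-+-] → (0.714717, 1.2129, -0.6322)–(0.725887, 1.2129, -0.625751)  len=0.0129
  (v0,v5,v3) [-++] → (0.725887, 1.2129, -0.625751)–(1.80972, 1.2129, 0)  len=1.2515
  (v6,v9,v7) [+-+] → (-1.80972, 1.2129, 0)–(-0.725887, 1.2129, 0.625751)  len=1.2515
  (v7,v9,v10) [+--] → (-0.725887, 1.2129, 0.625751)–(-0.714717, 1.2129, 0.6322)  len=0.0129
  (v7,v10,v8) [+-+] → (-0.714717, 1.2129, 0.6322)–(-0.714717, 1.2129, -0.619302)  len=1.2515
  (v8,v10,v11) [+--] → (-0.714717, 1.2129, -0.619302)–(-0.714717, 1.2129, -0.6322)  len=0.0129
  (v8,v11,v6) [+-+] → (-0.714717, 1.2129, -0.6322)–(-1.32572, 1.2129, -0.27944)  len=0.7055
  (v6,v11,v9) [+--] → (-1.32572, 1.2129, -0.27944)–(-1.80972, 1.2129, 0)  len=0.5589

Chained into 2 loop(s):
  loop 1: 6 segments, perimeter = 3.7932
  loop 2: 6 segments, perimeter = 3.7932
Total perimeter = 7.586


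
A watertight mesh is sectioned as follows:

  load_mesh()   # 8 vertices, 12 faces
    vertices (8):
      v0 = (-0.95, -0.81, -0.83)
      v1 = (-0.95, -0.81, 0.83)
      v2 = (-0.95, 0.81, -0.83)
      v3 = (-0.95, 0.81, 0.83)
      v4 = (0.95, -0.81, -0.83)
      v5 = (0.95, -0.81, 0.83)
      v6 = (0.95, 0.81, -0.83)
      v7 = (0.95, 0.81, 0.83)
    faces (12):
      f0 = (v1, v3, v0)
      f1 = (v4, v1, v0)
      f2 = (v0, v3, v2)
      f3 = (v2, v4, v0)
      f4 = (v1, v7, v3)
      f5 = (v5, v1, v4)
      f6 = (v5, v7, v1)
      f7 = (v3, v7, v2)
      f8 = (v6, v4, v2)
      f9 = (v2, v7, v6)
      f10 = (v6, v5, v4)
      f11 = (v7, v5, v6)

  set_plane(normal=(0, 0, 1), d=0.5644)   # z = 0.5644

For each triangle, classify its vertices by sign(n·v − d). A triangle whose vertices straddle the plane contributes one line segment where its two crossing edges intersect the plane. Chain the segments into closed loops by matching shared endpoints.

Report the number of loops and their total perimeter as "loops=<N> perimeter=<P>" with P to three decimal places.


loops=1 perimeter=7.040

Straddling triangles (8 of 12):
  (v1,v3,v0) [++-] → (-0.95, 0.5508, 0.5644)–(-0.95, -0.81, 0.5644)  len=1.3608
  (v4,v1,v0) [-+-] → (-0.646, -0.81, 0.5644)–(-0.95, -0.81, 0.5644)  len=0.3040
  (v0,v3,v2) [-+-] → (-0.95, 0.5508, 0.5644)–(-0.95, 0.81, 0.5644)  len=0.2592
  (v5,v1,v4) [++-] → (-0.646, -0.81, 0.5644)–(0.95, -0.81, 0.5644)  len=1.5960
  (v3,v7,v2) [++-] → (0.646, 0.81, 0.5644)–(-0.95, 0.81, 0.5644)  len=1.5960
  (v2,v7,v6) [-+-] → (0.646, 0.81, 0.5644)–(0.95, 0.81, 0.5644)  len=0.3040
  (v6,v5,v4) [-+-] → (0.95, -0.5508, 0.5644)–(0.95, -0.81, 0.5644)  len=0.2592
  (v7,v5,v6) [++-] → (0.95, -0.5508, 0.5644)–(0.95, 0.81, 0.5644)  len=1.3608

Chained into 1 loop(s):
  loop 1: 8 segments, perimeter = 7.0400
Total perimeter = 7.040


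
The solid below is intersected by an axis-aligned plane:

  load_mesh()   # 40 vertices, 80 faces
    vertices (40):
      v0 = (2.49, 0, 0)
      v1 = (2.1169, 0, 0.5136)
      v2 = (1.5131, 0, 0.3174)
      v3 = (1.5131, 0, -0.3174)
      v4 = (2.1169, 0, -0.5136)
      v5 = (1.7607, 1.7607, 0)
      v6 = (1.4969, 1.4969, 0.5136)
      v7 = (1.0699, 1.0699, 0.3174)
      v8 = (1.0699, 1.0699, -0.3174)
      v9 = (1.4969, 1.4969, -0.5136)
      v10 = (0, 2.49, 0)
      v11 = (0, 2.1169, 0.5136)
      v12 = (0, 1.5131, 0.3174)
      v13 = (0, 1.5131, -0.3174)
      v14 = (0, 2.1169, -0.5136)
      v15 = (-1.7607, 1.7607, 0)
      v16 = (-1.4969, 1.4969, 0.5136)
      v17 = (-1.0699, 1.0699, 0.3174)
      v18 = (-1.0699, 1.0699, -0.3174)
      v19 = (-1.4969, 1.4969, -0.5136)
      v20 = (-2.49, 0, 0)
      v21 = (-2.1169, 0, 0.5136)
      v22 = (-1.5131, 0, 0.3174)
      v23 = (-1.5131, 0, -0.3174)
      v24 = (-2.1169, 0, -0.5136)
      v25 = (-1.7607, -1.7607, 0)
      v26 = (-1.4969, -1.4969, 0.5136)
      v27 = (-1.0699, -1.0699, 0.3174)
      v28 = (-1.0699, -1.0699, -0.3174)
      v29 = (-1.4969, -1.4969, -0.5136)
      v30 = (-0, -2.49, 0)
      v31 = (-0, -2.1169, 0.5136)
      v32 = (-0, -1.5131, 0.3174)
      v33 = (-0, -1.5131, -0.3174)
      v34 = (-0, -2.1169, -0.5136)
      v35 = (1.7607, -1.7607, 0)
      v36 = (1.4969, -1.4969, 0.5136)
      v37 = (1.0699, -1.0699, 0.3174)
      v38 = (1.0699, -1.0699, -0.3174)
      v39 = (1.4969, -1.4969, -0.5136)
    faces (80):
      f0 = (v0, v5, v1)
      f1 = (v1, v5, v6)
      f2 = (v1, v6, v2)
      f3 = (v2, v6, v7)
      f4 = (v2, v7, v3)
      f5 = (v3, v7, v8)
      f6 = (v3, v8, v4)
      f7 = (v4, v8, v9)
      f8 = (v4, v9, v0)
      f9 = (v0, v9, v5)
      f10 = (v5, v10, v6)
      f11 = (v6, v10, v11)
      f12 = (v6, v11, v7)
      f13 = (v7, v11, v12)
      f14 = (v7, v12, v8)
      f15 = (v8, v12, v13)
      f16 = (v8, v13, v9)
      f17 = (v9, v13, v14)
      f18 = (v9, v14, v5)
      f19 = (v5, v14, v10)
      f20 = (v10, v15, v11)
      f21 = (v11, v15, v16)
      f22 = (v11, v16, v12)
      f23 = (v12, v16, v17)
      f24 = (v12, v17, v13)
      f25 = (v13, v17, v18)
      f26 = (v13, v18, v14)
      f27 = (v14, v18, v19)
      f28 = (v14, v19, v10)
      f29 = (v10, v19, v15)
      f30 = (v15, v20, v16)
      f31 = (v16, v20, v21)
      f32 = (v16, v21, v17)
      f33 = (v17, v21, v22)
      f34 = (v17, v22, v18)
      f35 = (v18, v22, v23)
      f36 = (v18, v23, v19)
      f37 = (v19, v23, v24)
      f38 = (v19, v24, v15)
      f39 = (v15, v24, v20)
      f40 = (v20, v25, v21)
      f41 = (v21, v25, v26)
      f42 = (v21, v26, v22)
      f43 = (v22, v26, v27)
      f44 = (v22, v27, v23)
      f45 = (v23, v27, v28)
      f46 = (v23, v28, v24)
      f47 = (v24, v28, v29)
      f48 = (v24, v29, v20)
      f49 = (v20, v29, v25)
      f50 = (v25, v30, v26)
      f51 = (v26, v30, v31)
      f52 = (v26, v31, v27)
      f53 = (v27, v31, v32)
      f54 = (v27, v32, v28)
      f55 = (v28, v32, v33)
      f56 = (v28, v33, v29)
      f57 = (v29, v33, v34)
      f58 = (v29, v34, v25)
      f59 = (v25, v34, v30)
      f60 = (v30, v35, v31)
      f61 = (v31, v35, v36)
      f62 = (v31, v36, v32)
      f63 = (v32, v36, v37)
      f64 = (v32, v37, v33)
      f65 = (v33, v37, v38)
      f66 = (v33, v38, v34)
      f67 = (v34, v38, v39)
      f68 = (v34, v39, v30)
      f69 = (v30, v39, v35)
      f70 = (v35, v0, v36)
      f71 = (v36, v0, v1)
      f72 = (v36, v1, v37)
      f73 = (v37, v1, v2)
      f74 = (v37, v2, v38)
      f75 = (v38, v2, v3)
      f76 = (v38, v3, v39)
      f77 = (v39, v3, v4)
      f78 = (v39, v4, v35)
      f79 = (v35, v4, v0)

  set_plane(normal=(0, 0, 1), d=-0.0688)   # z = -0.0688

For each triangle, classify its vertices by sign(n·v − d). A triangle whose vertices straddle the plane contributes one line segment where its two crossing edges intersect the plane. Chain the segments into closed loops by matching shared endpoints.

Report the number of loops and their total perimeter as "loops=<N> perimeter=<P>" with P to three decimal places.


loops=2 perimeter=24.205

Straddling triangles (32 of 80):
  (v2,v7,v3) [++-] → (1.33953, 0.418994, -0.0688)–(1.5131, 0, -0.0688)  len=0.4535
  (v3,v7,v8) [-+-] → (1.33953, 0.418994, -0.0688)–(1.0699, 1.0699, -0.0688)  len=0.7045
  (v4,v9,v0) [--+] → (2.35697, 0.200519, -0.0688)–(2.44002, 0, -0.0688)  len=0.2170
  (v0,v9,v5) [+-+] → (2.35697, 0.200519, -0.0688)–(1.72536, 1.72536, -0.0688)  len=1.6505
  (v7,v12,v8) [++-] → (0.650906, 1.24347, -0.0688)–(1.0699, 1.0699, -0.0688)  len=0.4535
  (v8,v12,v13) [-+-] → (0.650906, 1.24347, -0.0688)–(0, 1.5131, -0.0688)  len=0.7045
  (v9,v14,v5) [--+] → (1.52484, 1.80842, -0.0688)–(1.72536, 1.72536, -0.0688)  len=0.2170
  (v5,v14,v10) [+-+] → (1.52484, 1.80842, -0.0688)–(0, 2.44002, -0.0688)  len=1.6505
  (v12,v17,v13) [++-] → (-0.418994, 1.33953, -0.0688)–(0, 1.5131, -0.0688)  len=0.4535
  (v13,v17,v18) [-+-] → (-0.418994, 1.33953, -0.0688)–(-1.0699, 1.0699, -0.0688)  len=0.7045
  (v14,v19,v10) [--+] → (-0.200519, 2.35697, -0.0688)–(0, 2.44002, -0.0688)  len=0.2170
  (v10,v19,v15) [+-+] → (-0.200519, 2.35697, -0.0688)–(-1.72536, 1.72536, -0.0688)  len=1.6505
  (v17,v22,v18) [++-] → (-1.24347, 0.650906, -0.0688)–(-1.0699, 1.0699, -0.0688)  len=0.4535
  (v18,v22,v23) [-+-] → (-1.24347, 0.650906, -0.0688)–(-1.5131, 0, -0.0688)  len=0.7045
  (v19,v24,v15) [--+] → (-1.80842, 1.52484, -0.0688)–(-1.72536, 1.72536, -0.0688)  len=0.2170
  (v15,v24,v20) [+-+] → (-1.80842, 1.52484, -0.0688)–(-2.44002, 0, -0.0688)  len=1.6505
  (v22,v27,v23) [++-] → (-1.33953, -0.418994, -0.0688)–(-1.5131, 0, -0.0688)  len=0.4535
  (v23,v27,v28) [-+-] → (-1.33953, -0.418994, -0.0688)–(-1.0699, -1.0699, -0.0688)  len=0.7045
  (v24,v29,v20) [--+] → (-2.35697, -0.200519, -0.0688)–(-2.44002, 0, -0.0688)  len=0.2170
  (v20,v29,v25) [+-+] → (-2.35697, -0.200519, -0.0688)–(-1.72536, -1.72536, -0.0688)  len=1.6505
  (v27,v32,v28) [++-] → (-0.650906, -1.24347, -0.0688)–(-1.0699, -1.0699, -0.0688)  len=0.4535
  (v28,v32,v33) [-+-] → (-0.650906, -1.24347, -0.0688)–(0, -1.5131, -0.0688)  len=0.7045
  (v29,v34,v25) [--+] → (-1.52484, -1.80842, -0.0688)–(-1.72536, -1.72536, -0.0688)  len=0.2170
  (v25,v34,v30) [+-+] → (-1.52484, -1.80842, -0.0688)–(0, -2.44002, -0.0688)  len=1.6505
  (v32,v37,v33) [++-] → (0.418994, -1.33953, -0.0688)–(0, -1.5131, -0.0688)  len=0.4535
  (v33,v37,v38) [-+-] → (0.418994, -1.33953, -0.0688)–(1.0699, -1.0699, -0.0688)  len=0.7045
  (v34,v39,v30) [--+] → (0.200519, -2.35697, -0.0688)–(0, -2.44002, -0.0688)  len=0.2170
  (v30,v39,v35) [+-+] → (0.200519, -2.35697, -0.0688)–(1.72536, -1.72536, -0.0688)  len=1.6505
  (v37,v2,v38) [++-] → (1.24347, -0.650906, -0.0688)–(1.0699, -1.0699, -0.0688)  len=0.4535
  (v38,v2,v3) [-+-] → (1.24347, -0.650906, -0.0688)–(1.5131, 0, -0.0688)  len=0.7045
  (v39,v4,v35) [--+] → (1.80842, -1.52484, -0.0688)–(1.72536, -1.72536, -0.0688)  len=0.2170
  (v35,v4,v0) [+-+] → (1.80842, -1.52484, -0.0688)–(2.44002, 0, -0.0688)  len=1.6505

Chained into 2 loop(s):
  loop 1: 16 segments, perimeter = 9.2645
  loop 2: 16 segments, perimeter = 14.9401
Total perimeter = 24.205


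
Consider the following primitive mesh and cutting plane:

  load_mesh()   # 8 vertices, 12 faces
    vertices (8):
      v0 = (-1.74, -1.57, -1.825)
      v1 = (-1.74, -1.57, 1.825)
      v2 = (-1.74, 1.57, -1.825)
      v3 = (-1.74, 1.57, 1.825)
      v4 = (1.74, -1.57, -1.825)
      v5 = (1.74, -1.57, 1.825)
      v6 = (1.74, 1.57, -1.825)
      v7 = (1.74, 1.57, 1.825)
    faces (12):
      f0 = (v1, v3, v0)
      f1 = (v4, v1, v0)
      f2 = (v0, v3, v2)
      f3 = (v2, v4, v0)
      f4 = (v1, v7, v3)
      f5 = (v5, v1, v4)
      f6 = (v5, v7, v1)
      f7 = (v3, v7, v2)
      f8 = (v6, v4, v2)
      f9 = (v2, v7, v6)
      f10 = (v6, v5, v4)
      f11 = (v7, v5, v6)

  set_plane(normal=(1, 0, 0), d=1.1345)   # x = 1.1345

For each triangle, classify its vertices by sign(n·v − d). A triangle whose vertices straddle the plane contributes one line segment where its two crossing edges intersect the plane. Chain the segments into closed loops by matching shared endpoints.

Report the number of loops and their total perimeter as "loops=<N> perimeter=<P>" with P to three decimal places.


loops=1 perimeter=13.580

Straddling triangles (8 of 12):
  (v4,v1,v0) [+--] → (1.1345, -1.57, -1.18992)–(1.1345, -1.57, -1.825)  len=0.6351
  (v2,v4,v0) [-+-] → (1.1345, -1.02366, -1.825)–(1.1345, -1.57, -1.825)  len=0.5463
  (v1,v7,v3) [-+-] → (1.1345, 1.02366, 1.825)–(1.1345, 1.57, 1.825)  len=0.5463
  (v5,v1,v4) [+-+] → (1.1345, -1.57, 1.825)–(1.1345, -1.57, -1.18992)  len=3.0149
  (v5,v7,v1) [++-] → (1.1345, 1.02366, 1.825)–(1.1345, -1.57, 1.825)  len=2.5937
  (v3,v7,v2) [-+-] → (1.1345, 1.57, 1.825)–(1.1345, 1.57, 1.18992)  len=0.6351
  (v6,v4,v2) [++-] → (1.1345, -1.02366, -1.825)–(1.1345, 1.57, -1.825)  len=2.5937
  (v2,v7,v6) [-++] → (1.1345, 1.57, 1.18992)–(1.1345, 1.57, -1.825)  len=3.0149

Chained into 1 loop(s):
  loop 1: 8 segments, perimeter = 13.5800
Total perimeter = 13.580


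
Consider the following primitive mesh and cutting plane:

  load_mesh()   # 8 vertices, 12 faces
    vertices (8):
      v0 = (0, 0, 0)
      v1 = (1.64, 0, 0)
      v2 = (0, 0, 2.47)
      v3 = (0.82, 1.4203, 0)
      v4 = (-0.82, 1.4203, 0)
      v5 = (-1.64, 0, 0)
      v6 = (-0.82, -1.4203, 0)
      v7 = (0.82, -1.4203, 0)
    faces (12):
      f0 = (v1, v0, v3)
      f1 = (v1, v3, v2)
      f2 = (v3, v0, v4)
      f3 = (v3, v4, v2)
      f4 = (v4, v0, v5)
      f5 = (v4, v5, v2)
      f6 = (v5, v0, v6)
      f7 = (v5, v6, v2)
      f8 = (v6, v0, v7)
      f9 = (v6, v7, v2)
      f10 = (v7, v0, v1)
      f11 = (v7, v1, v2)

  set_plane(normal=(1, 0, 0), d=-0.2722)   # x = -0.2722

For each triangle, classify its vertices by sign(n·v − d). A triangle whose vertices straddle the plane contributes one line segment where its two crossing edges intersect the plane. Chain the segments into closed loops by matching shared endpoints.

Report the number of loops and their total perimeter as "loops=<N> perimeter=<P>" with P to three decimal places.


loops=1 perimeter=7.897

Straddling triangles (8 of 12):
  (v3,v0,v4) [++-] → (-0.2722, 0.47147, 0)–(-0.2722, 1.4203, 0)  len=0.9488
  (v3,v4,v2) [+-+] → (-0.2722, 1.4203, 0)–(-0.2722, 0.47147, 1.65008)  len=1.9034
  (v4,v0,v5) [-+-] → (-0.2722, 0.47147, 0)–(-0.2722, 0, 0)  len=0.4715
  (v4,v5,v2) [--+] → (-0.2722, 0, 2.06004)–(-0.2722, 0.47147, 1.65008)  len=0.6248
  (v5,v0,v6) [-+-] → (-0.2722, 0, 0)–(-0.2722, -0.47147, 0)  len=0.4715
  (v5,v6,v2) [--+] → (-0.2722, -0.47147, 1.65008)–(-0.2722, 0, 2.06004)  len=0.6248
  (v6,v0,v7) [-++] → (-0.2722, -0.47147, 0)–(-0.2722, -1.4203, 0)  len=0.9488
  (v6,v7,v2) [-++] → (-0.2722, -1.4203, 0)–(-0.2722, -0.47147, 1.65008)  len=1.9034

Chained into 1 loop(s):
  loop 1: 8 segments, perimeter = 7.8970
Total perimeter = 7.897


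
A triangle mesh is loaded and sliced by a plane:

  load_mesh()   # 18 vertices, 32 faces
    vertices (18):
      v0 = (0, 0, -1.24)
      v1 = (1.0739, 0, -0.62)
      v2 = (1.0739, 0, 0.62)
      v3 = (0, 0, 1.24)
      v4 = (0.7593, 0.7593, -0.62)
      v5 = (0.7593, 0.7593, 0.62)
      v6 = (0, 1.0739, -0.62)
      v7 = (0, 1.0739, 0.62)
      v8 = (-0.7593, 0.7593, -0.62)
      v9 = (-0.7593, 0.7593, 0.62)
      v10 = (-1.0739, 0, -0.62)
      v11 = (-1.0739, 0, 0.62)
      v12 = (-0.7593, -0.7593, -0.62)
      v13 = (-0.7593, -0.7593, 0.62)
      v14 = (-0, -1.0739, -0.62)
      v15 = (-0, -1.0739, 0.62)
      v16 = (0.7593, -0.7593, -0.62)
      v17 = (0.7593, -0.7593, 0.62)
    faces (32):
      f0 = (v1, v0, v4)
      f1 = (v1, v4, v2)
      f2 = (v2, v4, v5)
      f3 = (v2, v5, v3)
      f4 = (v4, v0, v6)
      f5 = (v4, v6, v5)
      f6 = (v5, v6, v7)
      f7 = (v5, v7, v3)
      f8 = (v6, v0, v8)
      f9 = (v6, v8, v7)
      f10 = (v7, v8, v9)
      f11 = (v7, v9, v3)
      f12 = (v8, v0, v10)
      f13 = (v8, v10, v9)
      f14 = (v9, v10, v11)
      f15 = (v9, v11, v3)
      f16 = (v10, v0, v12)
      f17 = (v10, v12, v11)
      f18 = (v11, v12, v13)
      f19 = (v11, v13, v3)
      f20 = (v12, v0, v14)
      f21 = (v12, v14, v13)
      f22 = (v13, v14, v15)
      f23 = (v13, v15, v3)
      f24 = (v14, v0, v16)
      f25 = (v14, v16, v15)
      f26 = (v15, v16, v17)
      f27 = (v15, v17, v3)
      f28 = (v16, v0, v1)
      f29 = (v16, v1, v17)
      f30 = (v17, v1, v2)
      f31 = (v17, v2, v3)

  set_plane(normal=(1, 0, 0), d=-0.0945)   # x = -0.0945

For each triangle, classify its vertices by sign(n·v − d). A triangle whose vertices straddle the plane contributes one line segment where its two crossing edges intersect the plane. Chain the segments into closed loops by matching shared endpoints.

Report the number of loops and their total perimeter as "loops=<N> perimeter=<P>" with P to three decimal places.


Straddling triangles (12 of 32):
  (v6,v0,v8) [++-] → (-0.0945, 0.0945, -1.16284)–(-0.0945, 1.03475, -0.62)  len=1.0857
  (v6,v8,v7) [+-+] → (-0.0945, 1.03475, -0.62)–(-0.0945, 1.03475, 0.465674)  len=1.0857
  (v7,v8,v9) [+--] → (-0.0945, 1.03475, 0.465674)–(-0.0945, 1.03475, 0.62)  len=0.1543
  (v7,v9,v3) [+-+] → (-0.0945, 1.03475, 0.62)–(-0.0945, 0.0945, 1.16284)  len=1.0857
  (v8,v0,v10) [-+-] → (-0.0945, 0.0945, -1.16284)–(-0.0945, 0, -1.18544)  len=0.0972
  (v9,v11,v3) [--+] → (-0.0945, 0, 1.18544)–(-0.0945, 0.0945, 1.16284)  len=0.0972
  (v10,v0,v12) [-+-] → (-0.0945, 0, -1.18544)–(-0.0945, -0.0945, -1.16284)  len=0.0972
  (v11,v13,v3) [--+] → (-0.0945, -0.0945, 1.16284)–(-0.0945, 0, 1.18544)  len=0.0972
  (v12,v0,v14) [-++] → (-0.0945, -0.0945, -1.16284)–(-0.0945, -1.03475, -0.62)  len=1.0857
  (v12,v14,v13) [-+-] → (-0.0945, -1.03475, -0.62)–(-0.0945, -1.03475, -0.465674)  len=0.1543
  (v13,v14,v15) [-++] → (-0.0945, -1.03475, -0.465674)–(-0.0945, -1.03475, 0.62)  len=1.0857
  (v13,v15,v3) [-++] → (-0.0945, -1.03475, 0.62)–(-0.0945, -0.0945, 1.16284)  len=1.0857

Chained into 1 loop(s):
  loop 1: 12 segments, perimeter = 7.2114
Total perimeter = 7.211

loops=1 perimeter=7.211


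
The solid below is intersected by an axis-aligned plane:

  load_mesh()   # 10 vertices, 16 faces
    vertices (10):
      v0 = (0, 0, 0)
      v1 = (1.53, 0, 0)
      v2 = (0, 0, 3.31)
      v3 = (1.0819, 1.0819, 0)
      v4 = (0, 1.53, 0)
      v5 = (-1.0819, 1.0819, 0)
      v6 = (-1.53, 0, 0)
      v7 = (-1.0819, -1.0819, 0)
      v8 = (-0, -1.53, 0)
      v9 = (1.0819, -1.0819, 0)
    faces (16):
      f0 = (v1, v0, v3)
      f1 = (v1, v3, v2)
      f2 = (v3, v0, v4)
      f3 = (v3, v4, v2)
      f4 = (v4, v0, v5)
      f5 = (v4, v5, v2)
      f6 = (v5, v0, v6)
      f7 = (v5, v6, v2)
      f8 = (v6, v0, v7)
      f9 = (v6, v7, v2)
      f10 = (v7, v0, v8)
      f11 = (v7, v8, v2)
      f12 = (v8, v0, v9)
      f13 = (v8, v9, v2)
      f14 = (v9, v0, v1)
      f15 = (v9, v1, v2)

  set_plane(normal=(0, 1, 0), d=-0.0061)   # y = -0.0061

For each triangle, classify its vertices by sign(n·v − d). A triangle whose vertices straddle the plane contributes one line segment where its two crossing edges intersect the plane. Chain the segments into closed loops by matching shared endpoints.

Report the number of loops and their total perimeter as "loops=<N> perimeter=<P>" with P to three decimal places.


Straddling triangles (8 of 16):
  (v6,v0,v7) [++-] → (-0.0061, -0.0061, 0)–(-1.52747, -0.0061, 0)  len=1.5214
  (v6,v7,v2) [+-+] → (-1.52747, -0.0061, 0)–(-0.0061, -0.0061, 3.29134)  len=3.6259
  (v7,v0,v8) [-+-] → (-0.0061, -0.0061, 0)–(0, -0.0061, 0)  len=0.0061
  (v7,v8,v2) [--+] → (0, -0.0061, 3.2968)–(-0.0061, -0.0061, 3.29134)  len=0.0082
  (v8,v0,v9) [-+-] → (0, -0.0061, 0)–(0.0061, -0.0061, 0)  len=0.0061
  (v8,v9,v2) [--+] → (0.0061, -0.0061, 3.29134)–(0, -0.0061, 3.2968)  len=0.0082
  (v9,v0,v1) [-++] → (0.0061, -0.0061, 0)–(1.52747, -0.0061, 0)  len=1.5214
  (v9,v1,v2) [-++] → (1.52747, -0.0061, 0)–(0.0061, -0.0061, 3.29134)  len=3.6259

Chained into 1 loop(s):
  loop 1: 8 segments, perimeter = 10.3232
Total perimeter = 10.323

loops=1 perimeter=10.323


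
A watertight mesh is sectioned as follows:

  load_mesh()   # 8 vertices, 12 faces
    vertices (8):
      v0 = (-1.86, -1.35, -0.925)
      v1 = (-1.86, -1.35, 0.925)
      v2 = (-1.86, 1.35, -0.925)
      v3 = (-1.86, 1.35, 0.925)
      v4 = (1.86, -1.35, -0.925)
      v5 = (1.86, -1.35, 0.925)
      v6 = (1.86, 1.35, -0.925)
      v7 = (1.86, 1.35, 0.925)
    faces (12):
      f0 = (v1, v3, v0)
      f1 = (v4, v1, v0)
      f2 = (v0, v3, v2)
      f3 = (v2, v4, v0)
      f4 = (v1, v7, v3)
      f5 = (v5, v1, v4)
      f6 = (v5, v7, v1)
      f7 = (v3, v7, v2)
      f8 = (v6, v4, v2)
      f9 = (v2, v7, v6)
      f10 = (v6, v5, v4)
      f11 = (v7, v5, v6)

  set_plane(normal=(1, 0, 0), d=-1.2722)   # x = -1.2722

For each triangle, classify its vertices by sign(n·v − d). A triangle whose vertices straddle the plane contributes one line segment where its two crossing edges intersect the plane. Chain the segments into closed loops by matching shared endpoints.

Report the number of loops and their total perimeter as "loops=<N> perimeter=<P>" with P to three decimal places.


loops=1 perimeter=9.100

Straddling triangles (8 of 12):
  (v4,v1,v0) [+--] → (-1.2722, -1.35, 0.63268)–(-1.2722, -1.35, -0.925)  len=1.5577
  (v2,v4,v0) [-+-] → (-1.2722, 0.923371, -0.925)–(-1.2722, -1.35, -0.925)  len=2.2734
  (v1,v7,v3) [-+-] → (-1.2722, -0.923371, 0.925)–(-1.2722, 1.35, 0.925)  len=2.2734
  (v5,v1,v4) [+-+] → (-1.2722, -1.35, 0.925)–(-1.2722, -1.35, 0.63268)  len=0.2923
  (v5,v7,v1) [++-] → (-1.2722, -0.923371, 0.925)–(-1.2722, -1.35, 0.925)  len=0.4266
  (v3,v7,v2) [-+-] → (-1.2722, 1.35, 0.925)–(-1.2722, 1.35, -0.63268)  len=1.5577
  (v6,v4,v2) [++-] → (-1.2722, 0.923371, -0.925)–(-1.2722, 1.35, -0.925)  len=0.4266
  (v2,v7,v6) [-++] → (-1.2722, 1.35, -0.63268)–(-1.2722, 1.35, -0.925)  len=0.2923

Chained into 1 loop(s):
  loop 1: 8 segments, perimeter = 9.1000
Total perimeter = 9.100


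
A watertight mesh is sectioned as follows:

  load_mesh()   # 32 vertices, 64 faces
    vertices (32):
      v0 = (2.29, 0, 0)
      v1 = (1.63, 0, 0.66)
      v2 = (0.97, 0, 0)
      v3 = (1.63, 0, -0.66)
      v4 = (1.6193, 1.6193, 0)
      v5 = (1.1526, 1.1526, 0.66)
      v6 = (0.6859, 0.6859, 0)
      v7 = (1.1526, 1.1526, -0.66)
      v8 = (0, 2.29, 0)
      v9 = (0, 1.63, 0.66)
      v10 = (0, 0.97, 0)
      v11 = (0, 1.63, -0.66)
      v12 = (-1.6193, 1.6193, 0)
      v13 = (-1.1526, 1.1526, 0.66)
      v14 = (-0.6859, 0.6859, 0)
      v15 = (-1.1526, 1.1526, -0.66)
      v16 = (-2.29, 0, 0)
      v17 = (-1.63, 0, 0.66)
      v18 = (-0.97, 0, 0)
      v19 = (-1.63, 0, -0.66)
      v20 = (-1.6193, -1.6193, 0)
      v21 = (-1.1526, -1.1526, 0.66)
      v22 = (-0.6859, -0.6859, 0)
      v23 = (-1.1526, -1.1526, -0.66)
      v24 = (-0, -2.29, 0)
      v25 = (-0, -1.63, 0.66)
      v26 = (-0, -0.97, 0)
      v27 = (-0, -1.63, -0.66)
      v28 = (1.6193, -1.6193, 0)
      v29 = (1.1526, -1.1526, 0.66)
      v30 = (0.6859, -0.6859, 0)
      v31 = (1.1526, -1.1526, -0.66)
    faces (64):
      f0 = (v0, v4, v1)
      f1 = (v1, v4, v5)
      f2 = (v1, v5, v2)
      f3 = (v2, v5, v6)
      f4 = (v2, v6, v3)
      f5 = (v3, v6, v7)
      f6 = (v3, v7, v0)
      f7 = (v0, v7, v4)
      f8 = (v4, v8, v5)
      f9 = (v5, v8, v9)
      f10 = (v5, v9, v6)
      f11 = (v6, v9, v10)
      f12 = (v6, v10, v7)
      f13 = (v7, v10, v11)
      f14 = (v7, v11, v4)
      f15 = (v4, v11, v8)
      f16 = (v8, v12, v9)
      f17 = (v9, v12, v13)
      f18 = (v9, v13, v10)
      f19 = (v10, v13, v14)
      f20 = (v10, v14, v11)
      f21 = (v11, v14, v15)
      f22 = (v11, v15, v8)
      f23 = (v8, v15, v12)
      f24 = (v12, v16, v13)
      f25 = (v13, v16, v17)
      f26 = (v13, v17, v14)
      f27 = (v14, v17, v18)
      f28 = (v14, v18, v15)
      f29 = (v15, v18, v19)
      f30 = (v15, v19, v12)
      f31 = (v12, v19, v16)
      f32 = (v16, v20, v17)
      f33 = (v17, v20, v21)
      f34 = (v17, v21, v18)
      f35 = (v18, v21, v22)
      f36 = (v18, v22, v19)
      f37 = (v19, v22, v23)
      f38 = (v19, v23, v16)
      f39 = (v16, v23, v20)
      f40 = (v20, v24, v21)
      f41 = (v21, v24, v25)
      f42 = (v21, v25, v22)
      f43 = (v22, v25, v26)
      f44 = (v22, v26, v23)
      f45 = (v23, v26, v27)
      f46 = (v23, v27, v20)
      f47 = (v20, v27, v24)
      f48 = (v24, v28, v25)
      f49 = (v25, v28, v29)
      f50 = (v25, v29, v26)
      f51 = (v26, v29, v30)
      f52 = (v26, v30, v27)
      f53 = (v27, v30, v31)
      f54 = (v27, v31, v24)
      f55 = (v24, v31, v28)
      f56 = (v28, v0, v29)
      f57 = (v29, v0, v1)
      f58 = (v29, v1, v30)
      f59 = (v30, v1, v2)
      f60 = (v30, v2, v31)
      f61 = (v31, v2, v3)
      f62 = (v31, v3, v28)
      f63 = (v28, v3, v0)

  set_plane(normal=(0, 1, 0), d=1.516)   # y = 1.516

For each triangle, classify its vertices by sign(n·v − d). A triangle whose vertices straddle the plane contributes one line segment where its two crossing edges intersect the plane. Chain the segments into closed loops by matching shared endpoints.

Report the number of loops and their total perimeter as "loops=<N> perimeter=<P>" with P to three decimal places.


loops=1 perimeter=7.390

Straddling triangles (18 of 64):
  (v0,v4,v1) [-+-] → (1.66209, 1.516, 0)–(1.61998, 1.516, 0.0421034)  len=0.0595
  (v1,v4,v5) [-+-] → (1.61998, 1.516, 0.0421034)–(1.516, 1.516, 0.146085)  len=0.1471
  (v0,v7,v4) [--+] → (1.516, 1.516, -0.146085)–(1.66209, 1.516, 0)  len=0.2066
  (v4,v8,v5) [++-] → (0.784344, 1.516, 0.44913)–(1.516, 1.516, 0.146085)  len=0.7919
  (v5,v8,v9) [-++] → (0.784344, 1.516, 0.44913)–(0.275233, 1.516, 0.66)  len=0.5511
  (v5,v9,v6) [-+-] → (0.275233, 1.516, 0.66)–(0.0828224, 1.516, 0.580305)  len=0.2083
  (v6,v9,v10) [-+-] → (0.0828224, 1.516, 0.580305)–(0, 1.516, 0.546)  len=0.0896
  (v7,v10,v11) [--+] → (0, 1.516, -0.546)–(0.275233, 1.516, -0.66)  len=0.2979
  (v7,v11,v4) [-++] → (0.275233, 1.516, -0.66)–(1.516, 1.516, -0.146085)  len=1.3430
  (v9,v12,v13) [++-] → (-1.516, 1.516, 0.146085)–(-0.275233, 1.516, 0.66)  len=1.3430
  (v9,v13,v10) [+--] → (-0.275233, 1.516, 0.66)–(0, 1.516, 0.546)  len=0.2979
  (v10,v14,v11) [--+] → (-0.0828224, 1.516, -0.580305)–(0, 1.516, -0.546)  len=0.0896
  (v11,v14,v15) [+--] → (-0.0828224, 1.516, -0.580305)–(-0.275233, 1.516, -0.66)  len=0.2083
  (v11,v15,v8) [+-+] → (-0.275233, 1.516, -0.66)–(-0.784344, 1.516, -0.44913)  len=0.5511
  (v8,v15,v12) [+-+] → (-0.784344, 1.516, -0.44913)–(-1.516, 1.516, -0.146085)  len=0.7919
  (v12,v16,v13) [+--] → (-1.66209, 1.516, 0)–(-1.516, 1.516, 0.146085)  len=0.2066
  (v15,v19,v12) [--+] → (-1.61998, 1.516, -0.0421034)–(-1.516, 1.516, -0.146085)  len=0.1471
  (v12,v19,v16) [+--] → (-1.61998, 1.516, -0.0421034)–(-1.66209, 1.516, 0)  len=0.0595

Chained into 1 loop(s):
  loop 1: 18 segments, perimeter = 7.3900
Total perimeter = 7.390


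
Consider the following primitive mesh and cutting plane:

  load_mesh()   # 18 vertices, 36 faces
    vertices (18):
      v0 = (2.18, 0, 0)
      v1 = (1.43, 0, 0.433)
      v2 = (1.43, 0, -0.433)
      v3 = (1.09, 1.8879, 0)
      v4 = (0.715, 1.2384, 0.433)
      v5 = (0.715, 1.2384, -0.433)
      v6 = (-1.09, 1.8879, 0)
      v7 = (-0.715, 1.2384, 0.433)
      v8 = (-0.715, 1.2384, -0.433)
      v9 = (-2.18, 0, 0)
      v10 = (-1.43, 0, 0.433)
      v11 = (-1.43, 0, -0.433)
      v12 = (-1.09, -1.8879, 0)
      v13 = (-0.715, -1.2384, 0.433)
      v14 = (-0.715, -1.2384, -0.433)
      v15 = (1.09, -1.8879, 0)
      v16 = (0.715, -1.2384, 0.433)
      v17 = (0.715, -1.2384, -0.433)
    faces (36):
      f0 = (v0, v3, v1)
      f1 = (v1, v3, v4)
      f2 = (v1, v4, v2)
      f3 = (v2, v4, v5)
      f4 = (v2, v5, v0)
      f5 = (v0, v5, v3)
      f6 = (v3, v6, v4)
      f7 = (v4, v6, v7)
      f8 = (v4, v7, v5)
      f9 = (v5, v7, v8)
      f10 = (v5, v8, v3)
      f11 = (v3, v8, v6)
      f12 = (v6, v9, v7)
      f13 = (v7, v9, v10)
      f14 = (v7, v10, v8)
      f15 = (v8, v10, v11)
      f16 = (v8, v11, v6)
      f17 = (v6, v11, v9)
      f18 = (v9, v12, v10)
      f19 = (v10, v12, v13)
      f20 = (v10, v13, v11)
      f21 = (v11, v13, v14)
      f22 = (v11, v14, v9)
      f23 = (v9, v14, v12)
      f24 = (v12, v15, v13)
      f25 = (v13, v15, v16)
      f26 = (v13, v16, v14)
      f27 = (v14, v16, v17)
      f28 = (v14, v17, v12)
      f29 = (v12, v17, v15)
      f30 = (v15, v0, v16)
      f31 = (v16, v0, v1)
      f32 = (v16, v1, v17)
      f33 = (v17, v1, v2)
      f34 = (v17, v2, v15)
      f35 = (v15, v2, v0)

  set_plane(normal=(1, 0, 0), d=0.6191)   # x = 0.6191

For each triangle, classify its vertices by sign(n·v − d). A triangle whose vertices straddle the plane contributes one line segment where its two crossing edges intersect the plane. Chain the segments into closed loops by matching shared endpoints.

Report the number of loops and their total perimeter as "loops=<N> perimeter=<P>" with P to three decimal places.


Straddling triangles (12 of 36):
  (v3,v6,v4) [+-+] → (0.6191, 1.8879, 0)–(0.6191, 1.27291, 0.409995)  len=0.7391
  (v4,v6,v7) [+--] → (0.6191, 1.27291, 0.409995)–(0.6191, 1.2384, 0.433)  len=0.0415
  (v4,v7,v5) [+-+] → (0.6191, 1.2384, 0.433)–(0.6191, 1.2384, -0.374923)  len=0.8079
  (v5,v7,v8) [+--] → (0.6191, 1.2384, -0.374923)–(0.6191, 1.2384, -0.433)  len=0.0581
  (v5,v8,v3) [+-+] → (0.6191, 1.2384, -0.433)–(0.6191, 1.71845, -0.112964)  len=0.5770
  (v3,v8,v6) [+--] → (0.6191, 1.71845, -0.112964)–(0.6191, 1.8879, 0)  len=0.2036
  (v12,v15,v13) [-+-] → (0.6191, -1.8879, 0)–(0.6191, -1.71845, 0.112964)  len=0.2036
  (v13,v15,v16) [-++] → (0.6191, -1.71845, 0.112964)–(0.6191, -1.2384, 0.433)  len=0.5770
  (v13,v16,v14) [-+-] → (0.6191, -1.2384, 0.433)–(0.6191, -1.2384, 0.374923)  len=0.0581
  (v14,v16,v17) [-++] → (0.6191, -1.2384, 0.374923)–(0.6191, -1.2384, -0.433)  len=0.8079
  (v14,v17,v12) [-+-] → (0.6191, -1.2384, -0.433)–(0.6191, -1.27291, -0.409995)  len=0.0415
  (v12,v17,v15) [-++] → (0.6191, -1.27291, -0.409995)–(0.6191, -1.8879, 0)  len=0.7391

Chained into 2 loop(s):
  loop 1: 6 segments, perimeter = 2.4272
  loop 2: 6 segments, perimeter = 2.4272
Total perimeter = 4.854

loops=2 perimeter=4.854


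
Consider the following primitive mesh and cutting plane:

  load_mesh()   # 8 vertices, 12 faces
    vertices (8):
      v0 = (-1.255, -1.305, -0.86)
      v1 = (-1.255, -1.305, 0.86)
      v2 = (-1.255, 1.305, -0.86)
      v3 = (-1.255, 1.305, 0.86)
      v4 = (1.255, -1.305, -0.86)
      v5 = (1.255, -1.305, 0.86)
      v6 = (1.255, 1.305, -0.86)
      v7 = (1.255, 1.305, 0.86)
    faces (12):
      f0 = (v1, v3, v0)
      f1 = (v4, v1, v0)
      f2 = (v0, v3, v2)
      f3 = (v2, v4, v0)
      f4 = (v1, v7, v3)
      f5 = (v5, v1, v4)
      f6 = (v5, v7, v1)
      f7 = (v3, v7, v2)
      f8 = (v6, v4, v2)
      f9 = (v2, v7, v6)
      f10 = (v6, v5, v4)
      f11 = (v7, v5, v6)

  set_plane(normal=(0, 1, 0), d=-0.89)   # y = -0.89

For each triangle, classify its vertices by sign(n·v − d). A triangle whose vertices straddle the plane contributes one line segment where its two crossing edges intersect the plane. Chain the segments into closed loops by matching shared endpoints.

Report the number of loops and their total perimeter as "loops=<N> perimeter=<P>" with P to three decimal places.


loops=1 perimeter=8.460

Straddling triangles (8 of 12):
  (v1,v3,v0) [-+-] → (-1.255, -0.89, 0.86)–(-1.255, -0.89, -0.586513)  len=1.4465
  (v0,v3,v2) [-++] → (-1.255, -0.89, -0.586513)–(-1.255, -0.89, -0.86)  len=0.2735
  (v2,v4,v0) [+--] → (0.8559, -0.89, -0.86)–(-1.255, -0.89, -0.86)  len=2.1109
  (v1,v7,v3) [-++] → (-0.8559, -0.89, 0.86)–(-1.255, -0.89, 0.86)  len=0.3991
  (v5,v7,v1) [-+-] → (1.255, -0.89, 0.86)–(-0.8559, -0.89, 0.86)  len=2.1109
  (v6,v4,v2) [+-+] → (1.255, -0.89, -0.86)–(0.8559, -0.89, -0.86)  len=0.3991
  (v6,v5,v4) [+--] → (1.255, -0.89, 0.586513)–(1.255, -0.89, -0.86)  len=1.4465
  (v7,v5,v6) [+-+] → (1.255, -0.89, 0.86)–(1.255, -0.89, 0.586513)  len=0.2735

Chained into 1 loop(s):
  loop 1: 8 segments, perimeter = 8.4600
Total perimeter = 8.460


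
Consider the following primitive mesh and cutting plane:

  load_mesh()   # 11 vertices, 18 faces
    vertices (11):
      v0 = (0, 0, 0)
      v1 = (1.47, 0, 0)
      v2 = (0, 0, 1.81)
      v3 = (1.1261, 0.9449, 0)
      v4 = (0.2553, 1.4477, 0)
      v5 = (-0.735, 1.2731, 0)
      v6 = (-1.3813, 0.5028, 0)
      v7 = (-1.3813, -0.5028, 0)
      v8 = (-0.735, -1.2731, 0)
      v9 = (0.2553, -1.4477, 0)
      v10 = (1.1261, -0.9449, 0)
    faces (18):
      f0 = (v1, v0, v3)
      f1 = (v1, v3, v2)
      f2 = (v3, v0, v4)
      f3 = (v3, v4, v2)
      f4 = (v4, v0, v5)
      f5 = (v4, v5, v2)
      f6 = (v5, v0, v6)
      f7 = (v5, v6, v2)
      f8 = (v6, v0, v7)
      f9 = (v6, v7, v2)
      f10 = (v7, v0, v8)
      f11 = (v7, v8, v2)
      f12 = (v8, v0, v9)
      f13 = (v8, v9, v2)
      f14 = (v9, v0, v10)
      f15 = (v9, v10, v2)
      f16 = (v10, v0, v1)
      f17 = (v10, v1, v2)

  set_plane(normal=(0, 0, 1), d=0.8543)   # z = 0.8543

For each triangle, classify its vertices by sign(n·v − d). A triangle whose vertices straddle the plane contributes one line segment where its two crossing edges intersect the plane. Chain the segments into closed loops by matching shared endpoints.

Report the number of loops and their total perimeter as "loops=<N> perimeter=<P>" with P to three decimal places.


loops=1 perimeter=4.778

Straddling triangles (9 of 18):
  (v1,v3,v2) [--+] → (0.594593, 0.498918, 0.8543)–(0.776176, 0, 0.8543)  len=0.5309
  (v3,v4,v2) [--+] → (0.134801, 0.764402, 0.8543)–(0.594593, 0.498918, 0.8543)  len=0.5309
  (v4,v5,v2) [--+] → (-0.388088, 0.672211, 0.8543)–(0.134801, 0.764402, 0.8543)  len=0.5310
  (v5,v6,v2) [--+] → (-0.729342, 0.265484, 0.8543)–(-0.388088, 0.672211, 0.8543)  len=0.5309
  (v6,v7,v2) [--+] → (-0.729342, -0.265484, 0.8543)–(-0.729342, 0.265484, 0.8543)  len=0.5310
  (v7,v8,v2) [--+] → (-0.388088, -0.672211, 0.8543)–(-0.729342, -0.265484, 0.8543)  len=0.5309
  (v8,v9,v2) [--+] → (0.134801, -0.764402, 0.8543)–(-0.388088, -0.672211, 0.8543)  len=0.5310
  (v9,v10,v2) [--+] → (0.594593, -0.498918, 0.8543)–(0.134801, -0.764402, 0.8543)  len=0.5309
  (v10,v1,v2) [--+] → (0.776176, 0, 0.8543)–(0.594593, -0.498918, 0.8543)  len=0.5309

Chained into 1 loop(s):
  loop 1: 9 segments, perimeter = 4.7785
Total perimeter = 4.778


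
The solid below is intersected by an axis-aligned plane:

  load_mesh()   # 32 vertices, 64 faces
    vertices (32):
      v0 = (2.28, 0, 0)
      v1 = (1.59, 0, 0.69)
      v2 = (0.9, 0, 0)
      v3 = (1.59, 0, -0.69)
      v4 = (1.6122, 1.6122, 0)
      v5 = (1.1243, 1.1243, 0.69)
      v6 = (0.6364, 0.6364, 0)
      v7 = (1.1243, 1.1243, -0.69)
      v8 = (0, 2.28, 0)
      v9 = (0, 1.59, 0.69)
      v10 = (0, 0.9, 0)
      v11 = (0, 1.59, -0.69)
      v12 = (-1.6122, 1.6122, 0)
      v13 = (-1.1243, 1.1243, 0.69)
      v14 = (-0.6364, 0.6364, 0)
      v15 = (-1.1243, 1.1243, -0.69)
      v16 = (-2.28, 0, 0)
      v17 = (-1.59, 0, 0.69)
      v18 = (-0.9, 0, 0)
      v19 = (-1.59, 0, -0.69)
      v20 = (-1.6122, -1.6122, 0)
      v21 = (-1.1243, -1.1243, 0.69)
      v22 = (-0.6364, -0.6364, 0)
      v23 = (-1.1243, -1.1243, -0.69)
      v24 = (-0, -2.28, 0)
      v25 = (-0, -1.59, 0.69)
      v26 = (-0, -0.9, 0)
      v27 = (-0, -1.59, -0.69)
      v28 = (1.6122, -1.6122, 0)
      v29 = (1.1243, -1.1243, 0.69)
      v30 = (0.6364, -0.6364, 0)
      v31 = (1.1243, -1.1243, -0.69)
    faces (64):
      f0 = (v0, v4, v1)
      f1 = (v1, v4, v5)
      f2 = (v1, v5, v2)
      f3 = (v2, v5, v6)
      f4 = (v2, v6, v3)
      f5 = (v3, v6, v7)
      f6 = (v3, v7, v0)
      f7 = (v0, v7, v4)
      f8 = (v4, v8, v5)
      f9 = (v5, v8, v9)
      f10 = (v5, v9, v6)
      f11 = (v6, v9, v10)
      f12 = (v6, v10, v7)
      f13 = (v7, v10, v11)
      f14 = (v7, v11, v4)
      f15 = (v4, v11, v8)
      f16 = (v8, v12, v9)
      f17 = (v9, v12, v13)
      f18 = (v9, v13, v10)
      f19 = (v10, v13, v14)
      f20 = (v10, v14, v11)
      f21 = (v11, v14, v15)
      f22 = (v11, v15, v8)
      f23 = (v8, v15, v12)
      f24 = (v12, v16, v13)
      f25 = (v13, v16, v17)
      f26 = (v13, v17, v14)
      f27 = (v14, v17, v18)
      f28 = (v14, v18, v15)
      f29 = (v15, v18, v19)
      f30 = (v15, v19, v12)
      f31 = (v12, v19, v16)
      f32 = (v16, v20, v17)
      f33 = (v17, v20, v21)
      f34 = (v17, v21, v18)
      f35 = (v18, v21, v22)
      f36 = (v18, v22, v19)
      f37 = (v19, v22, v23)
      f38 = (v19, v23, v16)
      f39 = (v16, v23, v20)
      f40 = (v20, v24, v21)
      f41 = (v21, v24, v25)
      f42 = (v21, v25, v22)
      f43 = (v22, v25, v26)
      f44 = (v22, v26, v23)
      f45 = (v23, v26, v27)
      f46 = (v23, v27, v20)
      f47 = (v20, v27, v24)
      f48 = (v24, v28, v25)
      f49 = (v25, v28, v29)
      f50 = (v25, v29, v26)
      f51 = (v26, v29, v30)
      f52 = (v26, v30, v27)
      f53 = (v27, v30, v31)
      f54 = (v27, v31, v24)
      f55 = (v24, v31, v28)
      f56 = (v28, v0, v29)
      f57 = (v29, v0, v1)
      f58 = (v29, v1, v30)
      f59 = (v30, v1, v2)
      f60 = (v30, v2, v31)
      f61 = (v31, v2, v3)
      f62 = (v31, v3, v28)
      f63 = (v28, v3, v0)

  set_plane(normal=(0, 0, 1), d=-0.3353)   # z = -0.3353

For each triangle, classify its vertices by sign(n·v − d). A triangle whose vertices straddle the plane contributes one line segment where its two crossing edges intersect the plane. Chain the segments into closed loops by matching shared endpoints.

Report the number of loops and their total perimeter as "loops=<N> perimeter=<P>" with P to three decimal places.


Straddling triangles (32 of 64):
  (v2,v6,v3) [++-] → (1.09979, 0.327146, -0.3353)–(1.2353, 0, -0.3353)  len=0.3541
  (v3,v6,v7) [-+-] → (1.09979, 0.327146, -0.3353)–(0.873491, 0.873491, -0.3353)  len=0.5914
  (v3,v7,v0) [--+] → (1.7184, 0.546345, -0.3353)–(1.9447, 0, -0.3353)  len=0.5914
  (v0,v7,v4) [+-+] → (1.7184, 0.546345, -0.3353)–(1.37511, 1.37511, -0.3353)  len=0.8970
  (v6,v10,v7) [++-] → (0.546345, 1.009, -0.3353)–(0.873491, 0.873491, -0.3353)  len=0.3541
  (v7,v10,v11) [-+-] → (0.546345, 1.009, -0.3353)–(0, 1.2353, -0.3353)  len=0.5914
  (v7,v11,v4) [--+] → (0.828764, 1.60141, -0.3353)–(1.37511, 1.37511, -0.3353)  len=0.5914
  (v4,v11,v8) [+-+] → (0.828764, 1.60141, -0.3353)–(0, 1.9447, -0.3353)  len=0.8970
  (v10,v14,v11) [++-] → (-0.327146, 1.09979, -0.3353)–(0, 1.2353, -0.3353)  len=0.3541
  (v11,v14,v15) [-+-] → (-0.327146, 1.09979, -0.3353)–(-0.873491, 0.873491, -0.3353)  len=0.5914
  (v11,v15,v8) [--+] → (-0.546345, 1.7184, -0.3353)–(0, 1.9447, -0.3353)  len=0.5914
  (v8,v15,v12) [+-+] → (-0.546345, 1.7184, -0.3353)–(-1.37511, 1.37511, -0.3353)  len=0.8970
  (v14,v18,v15) [++-] → (-1.009, 0.546345, -0.3353)–(-0.873491, 0.873491, -0.3353)  len=0.3541
  (v15,v18,v19) [-+-] → (-1.009, 0.546345, -0.3353)–(-1.2353, 0, -0.3353)  len=0.5914
  (v15,v19,v12) [--+] → (-1.60141, 0.828764, -0.3353)–(-1.37511, 1.37511, -0.3353)  len=0.5914
  (v12,v19,v16) [+-+] → (-1.60141, 0.828764, -0.3353)–(-1.9447, 0, -0.3353)  len=0.8970
  (v18,v22,v19) [++-] → (-1.09979, -0.327146, -0.3353)–(-1.2353, 0, -0.3353)  len=0.3541
  (v19,v22,v23) [-+-] → (-1.09979, -0.327146, -0.3353)–(-0.873491, -0.873491, -0.3353)  len=0.5914
  (v19,v23,v16) [--+] → (-1.7184, -0.546345, -0.3353)–(-1.9447, 0, -0.3353)  len=0.5914
  (v16,v23,v20) [+-+] → (-1.7184, -0.546345, -0.3353)–(-1.37511, -1.37511, -0.3353)  len=0.8970
  (v22,v26,v23) [++-] → (-0.546345, -1.009, -0.3353)–(-0.873491, -0.873491, -0.3353)  len=0.3541
  (v23,v26,v27) [-+-] → (-0.546345, -1.009, -0.3353)–(0, -1.2353, -0.3353)  len=0.5914
  (v23,v27,v20) [--+] → (-0.828764, -1.60141, -0.3353)–(-1.37511, -1.37511, -0.3353)  len=0.5914
  (v20,v27,v24) [+-+] → (-0.828764, -1.60141, -0.3353)–(0, -1.9447, -0.3353)  len=0.8970
  (v26,v30,v27) [++-] → (0.327146, -1.09979, -0.3353)–(0, -1.2353, -0.3353)  len=0.3541
  (v27,v30,v31) [-+-] → (0.327146, -1.09979, -0.3353)–(0.873491, -0.873491, -0.3353)  len=0.5914
  (v27,v31,v24) [--+] → (0.546345, -1.7184, -0.3353)–(0, -1.9447, -0.3353)  len=0.5914
  (v24,v31,v28) [+-+] → (0.546345, -1.7184, -0.3353)–(1.37511, -1.37511, -0.3353)  len=0.8970
  (v30,v2,v31) [++-] → (1.009, -0.546345, -0.3353)–(0.873491, -0.873491, -0.3353)  len=0.3541
  (v31,v2,v3) [-+-] → (1.009, -0.546345, -0.3353)–(1.2353, 0, -0.3353)  len=0.5914
  (v31,v3,v28) [--+] → (1.60141, -0.828764, -0.3353)–(1.37511, -1.37511, -0.3353)  len=0.5914
  (v28,v3,v0) [+-+] → (1.60141, -0.828764, -0.3353)–(1.9447, 0, -0.3353)  len=0.8970

Chained into 2 loop(s):
  loop 1: 16 segments, perimeter = 7.5637
  loop 2: 16 segments, perimeter = 11.9073
Total perimeter = 19.471

loops=2 perimeter=19.471
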